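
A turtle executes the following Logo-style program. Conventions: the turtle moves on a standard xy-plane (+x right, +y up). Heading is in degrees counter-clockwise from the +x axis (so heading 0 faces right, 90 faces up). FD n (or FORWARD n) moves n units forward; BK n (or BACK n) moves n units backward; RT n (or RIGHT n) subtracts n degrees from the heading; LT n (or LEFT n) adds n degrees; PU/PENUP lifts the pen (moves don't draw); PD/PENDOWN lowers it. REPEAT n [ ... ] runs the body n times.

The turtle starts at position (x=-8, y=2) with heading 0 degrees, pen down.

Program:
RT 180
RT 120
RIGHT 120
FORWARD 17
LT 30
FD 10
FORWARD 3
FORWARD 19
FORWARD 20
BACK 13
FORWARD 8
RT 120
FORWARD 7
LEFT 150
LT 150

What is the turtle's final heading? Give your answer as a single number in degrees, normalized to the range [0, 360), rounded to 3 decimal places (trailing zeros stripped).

Executing turtle program step by step:
Start: pos=(-8,2), heading=0, pen down
RT 180: heading 0 -> 180
RT 120: heading 180 -> 60
RT 120: heading 60 -> 300
FD 17: (-8,2) -> (0.5,-12.722) [heading=300, draw]
LT 30: heading 300 -> 330
FD 10: (0.5,-12.722) -> (9.16,-17.722) [heading=330, draw]
FD 3: (9.16,-17.722) -> (11.758,-19.222) [heading=330, draw]
FD 19: (11.758,-19.222) -> (28.213,-28.722) [heading=330, draw]
FD 20: (28.213,-28.722) -> (45.533,-38.722) [heading=330, draw]
BK 13: (45.533,-38.722) -> (34.275,-32.222) [heading=330, draw]
FD 8: (34.275,-32.222) -> (41.203,-36.222) [heading=330, draw]
RT 120: heading 330 -> 210
FD 7: (41.203,-36.222) -> (35.141,-39.722) [heading=210, draw]
LT 150: heading 210 -> 0
LT 150: heading 0 -> 150
Final: pos=(35.141,-39.722), heading=150, 8 segment(s) drawn

Answer: 150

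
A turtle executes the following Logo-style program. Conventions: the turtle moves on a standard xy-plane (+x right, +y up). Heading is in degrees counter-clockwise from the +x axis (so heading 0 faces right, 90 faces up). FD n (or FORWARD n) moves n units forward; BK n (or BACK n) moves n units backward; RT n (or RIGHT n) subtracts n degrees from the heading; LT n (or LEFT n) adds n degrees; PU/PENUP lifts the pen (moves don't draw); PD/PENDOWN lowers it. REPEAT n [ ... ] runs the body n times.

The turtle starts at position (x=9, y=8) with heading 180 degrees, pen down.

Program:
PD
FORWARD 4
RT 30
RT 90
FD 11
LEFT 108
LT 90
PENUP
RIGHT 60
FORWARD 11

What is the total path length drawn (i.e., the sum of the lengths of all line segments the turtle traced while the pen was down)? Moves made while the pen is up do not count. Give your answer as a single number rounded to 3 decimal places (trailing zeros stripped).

Answer: 15

Derivation:
Executing turtle program step by step:
Start: pos=(9,8), heading=180, pen down
PD: pen down
FD 4: (9,8) -> (5,8) [heading=180, draw]
RT 30: heading 180 -> 150
RT 90: heading 150 -> 60
FD 11: (5,8) -> (10.5,17.526) [heading=60, draw]
LT 108: heading 60 -> 168
LT 90: heading 168 -> 258
PU: pen up
RT 60: heading 258 -> 198
FD 11: (10.5,17.526) -> (0.038,14.127) [heading=198, move]
Final: pos=(0.038,14.127), heading=198, 2 segment(s) drawn

Segment lengths:
  seg 1: (9,8) -> (5,8), length = 4
  seg 2: (5,8) -> (10.5,17.526), length = 11
Total = 15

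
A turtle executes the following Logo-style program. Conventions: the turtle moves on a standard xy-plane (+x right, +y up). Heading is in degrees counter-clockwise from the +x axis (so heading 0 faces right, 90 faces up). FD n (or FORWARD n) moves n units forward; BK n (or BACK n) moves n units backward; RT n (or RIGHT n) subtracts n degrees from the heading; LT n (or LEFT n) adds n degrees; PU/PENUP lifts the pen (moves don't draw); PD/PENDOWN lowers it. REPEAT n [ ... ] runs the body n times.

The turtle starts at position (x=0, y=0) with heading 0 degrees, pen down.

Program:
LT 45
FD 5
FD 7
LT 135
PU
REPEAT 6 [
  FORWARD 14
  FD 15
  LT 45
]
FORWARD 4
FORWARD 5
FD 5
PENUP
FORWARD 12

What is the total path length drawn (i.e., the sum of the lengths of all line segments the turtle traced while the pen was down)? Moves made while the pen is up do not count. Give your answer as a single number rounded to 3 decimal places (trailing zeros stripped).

Executing turtle program step by step:
Start: pos=(0,0), heading=0, pen down
LT 45: heading 0 -> 45
FD 5: (0,0) -> (3.536,3.536) [heading=45, draw]
FD 7: (3.536,3.536) -> (8.485,8.485) [heading=45, draw]
LT 135: heading 45 -> 180
PU: pen up
REPEAT 6 [
  -- iteration 1/6 --
  FD 14: (8.485,8.485) -> (-5.515,8.485) [heading=180, move]
  FD 15: (-5.515,8.485) -> (-20.515,8.485) [heading=180, move]
  LT 45: heading 180 -> 225
  -- iteration 2/6 --
  FD 14: (-20.515,8.485) -> (-30.414,-1.414) [heading=225, move]
  FD 15: (-30.414,-1.414) -> (-41.021,-12.021) [heading=225, move]
  LT 45: heading 225 -> 270
  -- iteration 3/6 --
  FD 14: (-41.021,-12.021) -> (-41.021,-26.021) [heading=270, move]
  FD 15: (-41.021,-26.021) -> (-41.021,-41.021) [heading=270, move]
  LT 45: heading 270 -> 315
  -- iteration 4/6 --
  FD 14: (-41.021,-41.021) -> (-31.121,-50.92) [heading=315, move]
  FD 15: (-31.121,-50.92) -> (-20.515,-61.527) [heading=315, move]
  LT 45: heading 315 -> 0
  -- iteration 5/6 --
  FD 14: (-20.515,-61.527) -> (-6.515,-61.527) [heading=0, move]
  FD 15: (-6.515,-61.527) -> (8.485,-61.527) [heading=0, move]
  LT 45: heading 0 -> 45
  -- iteration 6/6 --
  FD 14: (8.485,-61.527) -> (18.385,-51.627) [heading=45, move]
  FD 15: (18.385,-51.627) -> (28.991,-41.021) [heading=45, move]
  LT 45: heading 45 -> 90
]
FD 4: (28.991,-41.021) -> (28.991,-37.021) [heading=90, move]
FD 5: (28.991,-37.021) -> (28.991,-32.021) [heading=90, move]
FD 5: (28.991,-32.021) -> (28.991,-27.021) [heading=90, move]
PU: pen up
FD 12: (28.991,-27.021) -> (28.991,-15.021) [heading=90, move]
Final: pos=(28.991,-15.021), heading=90, 2 segment(s) drawn

Segment lengths:
  seg 1: (0,0) -> (3.536,3.536), length = 5
  seg 2: (3.536,3.536) -> (8.485,8.485), length = 7
Total = 12

Answer: 12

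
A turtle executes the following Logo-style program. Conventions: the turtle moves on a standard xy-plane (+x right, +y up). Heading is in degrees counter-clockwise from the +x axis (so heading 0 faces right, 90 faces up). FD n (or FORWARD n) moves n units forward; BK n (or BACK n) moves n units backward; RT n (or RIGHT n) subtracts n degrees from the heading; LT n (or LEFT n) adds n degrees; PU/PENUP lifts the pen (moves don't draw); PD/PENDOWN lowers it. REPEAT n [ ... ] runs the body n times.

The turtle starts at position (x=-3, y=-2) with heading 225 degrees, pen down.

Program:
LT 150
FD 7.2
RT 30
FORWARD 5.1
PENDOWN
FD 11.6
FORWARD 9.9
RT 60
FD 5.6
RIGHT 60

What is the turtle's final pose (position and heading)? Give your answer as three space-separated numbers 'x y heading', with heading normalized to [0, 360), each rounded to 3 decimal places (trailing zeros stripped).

Answer: 31.098 -12.43 225

Derivation:
Executing turtle program step by step:
Start: pos=(-3,-2), heading=225, pen down
LT 150: heading 225 -> 15
FD 7.2: (-3,-2) -> (3.955,-0.137) [heading=15, draw]
RT 30: heading 15 -> 345
FD 5.1: (3.955,-0.137) -> (8.881,-1.456) [heading=345, draw]
PD: pen down
FD 11.6: (8.881,-1.456) -> (20.086,-4.459) [heading=345, draw]
FD 9.9: (20.086,-4.459) -> (29.648,-7.021) [heading=345, draw]
RT 60: heading 345 -> 285
FD 5.6: (29.648,-7.021) -> (31.098,-12.43) [heading=285, draw]
RT 60: heading 285 -> 225
Final: pos=(31.098,-12.43), heading=225, 5 segment(s) drawn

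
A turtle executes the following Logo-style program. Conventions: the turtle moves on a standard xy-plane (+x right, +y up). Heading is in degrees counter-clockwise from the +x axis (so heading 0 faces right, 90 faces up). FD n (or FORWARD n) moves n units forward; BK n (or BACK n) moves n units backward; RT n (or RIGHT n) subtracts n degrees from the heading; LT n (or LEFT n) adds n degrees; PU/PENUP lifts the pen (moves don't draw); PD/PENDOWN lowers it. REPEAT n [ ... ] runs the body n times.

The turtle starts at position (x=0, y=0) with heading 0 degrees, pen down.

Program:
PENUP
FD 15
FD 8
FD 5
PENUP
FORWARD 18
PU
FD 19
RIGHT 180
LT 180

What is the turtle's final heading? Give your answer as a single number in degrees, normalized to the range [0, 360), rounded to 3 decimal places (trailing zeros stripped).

Executing turtle program step by step:
Start: pos=(0,0), heading=0, pen down
PU: pen up
FD 15: (0,0) -> (15,0) [heading=0, move]
FD 8: (15,0) -> (23,0) [heading=0, move]
FD 5: (23,0) -> (28,0) [heading=0, move]
PU: pen up
FD 18: (28,0) -> (46,0) [heading=0, move]
PU: pen up
FD 19: (46,0) -> (65,0) [heading=0, move]
RT 180: heading 0 -> 180
LT 180: heading 180 -> 0
Final: pos=(65,0), heading=0, 0 segment(s) drawn

Answer: 0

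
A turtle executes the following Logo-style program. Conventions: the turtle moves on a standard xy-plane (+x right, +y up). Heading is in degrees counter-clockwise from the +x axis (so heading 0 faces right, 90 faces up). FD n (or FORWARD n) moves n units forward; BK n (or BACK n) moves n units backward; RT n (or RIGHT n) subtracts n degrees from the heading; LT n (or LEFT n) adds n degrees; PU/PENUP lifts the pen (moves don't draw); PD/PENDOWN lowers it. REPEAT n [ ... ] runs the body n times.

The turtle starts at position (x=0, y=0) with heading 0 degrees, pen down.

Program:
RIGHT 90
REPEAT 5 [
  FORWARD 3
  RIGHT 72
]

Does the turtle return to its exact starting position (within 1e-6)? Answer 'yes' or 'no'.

Executing turtle program step by step:
Start: pos=(0,0), heading=0, pen down
RT 90: heading 0 -> 270
REPEAT 5 [
  -- iteration 1/5 --
  FD 3: (0,0) -> (0,-3) [heading=270, draw]
  RT 72: heading 270 -> 198
  -- iteration 2/5 --
  FD 3: (0,-3) -> (-2.853,-3.927) [heading=198, draw]
  RT 72: heading 198 -> 126
  -- iteration 3/5 --
  FD 3: (-2.853,-3.927) -> (-4.617,-1.5) [heading=126, draw]
  RT 72: heading 126 -> 54
  -- iteration 4/5 --
  FD 3: (-4.617,-1.5) -> (-2.853,0.927) [heading=54, draw]
  RT 72: heading 54 -> 342
  -- iteration 5/5 --
  FD 3: (-2.853,0.927) -> (0,0) [heading=342, draw]
  RT 72: heading 342 -> 270
]
Final: pos=(0,0), heading=270, 5 segment(s) drawn

Start position: (0, 0)
Final position: (0, 0)
Distance = 0; < 1e-6 -> CLOSED

Answer: yes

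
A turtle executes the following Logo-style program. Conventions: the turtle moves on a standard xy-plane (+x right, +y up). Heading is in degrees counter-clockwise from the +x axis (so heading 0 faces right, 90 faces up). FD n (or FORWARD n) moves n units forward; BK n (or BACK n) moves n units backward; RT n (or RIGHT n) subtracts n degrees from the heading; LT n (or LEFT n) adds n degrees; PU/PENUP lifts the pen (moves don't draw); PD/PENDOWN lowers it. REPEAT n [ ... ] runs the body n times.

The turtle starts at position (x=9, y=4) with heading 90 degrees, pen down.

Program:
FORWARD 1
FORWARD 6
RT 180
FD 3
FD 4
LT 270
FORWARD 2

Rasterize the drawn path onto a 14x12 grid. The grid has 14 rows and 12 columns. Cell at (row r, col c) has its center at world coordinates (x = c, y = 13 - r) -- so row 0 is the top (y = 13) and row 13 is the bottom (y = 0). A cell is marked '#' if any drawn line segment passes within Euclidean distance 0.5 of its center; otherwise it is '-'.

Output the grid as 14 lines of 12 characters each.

Answer: ------------
------------
---------#--
---------#--
---------#--
---------#--
---------#--
---------#--
---------#--
-------###--
------------
------------
------------
------------

Derivation:
Segment 0: (9,4) -> (9,5)
Segment 1: (9,5) -> (9,11)
Segment 2: (9,11) -> (9,8)
Segment 3: (9,8) -> (9,4)
Segment 4: (9,4) -> (7,4)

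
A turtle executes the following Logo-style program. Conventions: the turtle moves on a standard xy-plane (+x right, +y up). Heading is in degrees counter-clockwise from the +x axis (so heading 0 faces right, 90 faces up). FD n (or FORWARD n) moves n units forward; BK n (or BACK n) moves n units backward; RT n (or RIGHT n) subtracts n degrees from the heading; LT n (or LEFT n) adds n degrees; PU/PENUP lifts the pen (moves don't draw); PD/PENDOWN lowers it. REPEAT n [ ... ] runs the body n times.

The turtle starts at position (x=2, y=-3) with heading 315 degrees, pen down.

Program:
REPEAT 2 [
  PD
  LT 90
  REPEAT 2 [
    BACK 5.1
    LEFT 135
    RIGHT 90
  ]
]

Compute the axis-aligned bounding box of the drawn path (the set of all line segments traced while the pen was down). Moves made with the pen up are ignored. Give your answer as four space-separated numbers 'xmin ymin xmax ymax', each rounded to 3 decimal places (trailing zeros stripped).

Executing turtle program step by step:
Start: pos=(2,-3), heading=315, pen down
REPEAT 2 [
  -- iteration 1/2 --
  PD: pen down
  LT 90: heading 315 -> 45
  REPEAT 2 [
    -- iteration 1/2 --
    BK 5.1: (2,-3) -> (-1.606,-6.606) [heading=45, draw]
    LT 135: heading 45 -> 180
    RT 90: heading 180 -> 90
    -- iteration 2/2 --
    BK 5.1: (-1.606,-6.606) -> (-1.606,-11.706) [heading=90, draw]
    LT 135: heading 90 -> 225
    RT 90: heading 225 -> 135
  ]
  -- iteration 2/2 --
  PD: pen down
  LT 90: heading 135 -> 225
  REPEAT 2 [
    -- iteration 1/2 --
    BK 5.1: (-1.606,-11.706) -> (2,-8.1) [heading=225, draw]
    LT 135: heading 225 -> 0
    RT 90: heading 0 -> 270
    -- iteration 2/2 --
    BK 5.1: (2,-8.1) -> (2,-3) [heading=270, draw]
    LT 135: heading 270 -> 45
    RT 90: heading 45 -> 315
  ]
]
Final: pos=(2,-3), heading=315, 4 segment(s) drawn

Segment endpoints: x in {-1.606, -1.606, 2, 2, 2}, y in {-11.706, -8.1, -6.606, -3, -3}
xmin=-1.606, ymin=-11.706, xmax=2, ymax=-3

Answer: -1.606 -11.706 2 -3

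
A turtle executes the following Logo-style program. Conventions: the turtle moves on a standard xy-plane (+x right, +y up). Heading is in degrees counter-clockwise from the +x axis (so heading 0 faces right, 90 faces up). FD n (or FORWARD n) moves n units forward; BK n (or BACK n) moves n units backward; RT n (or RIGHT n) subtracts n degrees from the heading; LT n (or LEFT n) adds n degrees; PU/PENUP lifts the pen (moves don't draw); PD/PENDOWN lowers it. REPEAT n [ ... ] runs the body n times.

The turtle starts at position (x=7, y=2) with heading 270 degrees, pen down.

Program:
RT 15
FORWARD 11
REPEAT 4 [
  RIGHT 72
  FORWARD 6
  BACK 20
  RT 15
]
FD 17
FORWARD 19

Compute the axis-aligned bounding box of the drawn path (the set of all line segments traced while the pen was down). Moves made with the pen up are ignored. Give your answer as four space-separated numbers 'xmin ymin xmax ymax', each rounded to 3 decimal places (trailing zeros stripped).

Answer: -1.839 -46.262 25.523 2

Derivation:
Executing turtle program step by step:
Start: pos=(7,2), heading=270, pen down
RT 15: heading 270 -> 255
FD 11: (7,2) -> (4.153,-8.625) [heading=255, draw]
REPEAT 4 [
  -- iteration 1/4 --
  RT 72: heading 255 -> 183
  FD 6: (4.153,-8.625) -> (-1.839,-8.939) [heading=183, draw]
  BK 20: (-1.839,-8.939) -> (18.134,-7.892) [heading=183, draw]
  RT 15: heading 183 -> 168
  -- iteration 2/4 --
  RT 72: heading 168 -> 96
  FD 6: (18.134,-7.892) -> (17.507,-1.925) [heading=96, draw]
  BK 20: (17.507,-1.925) -> (19.597,-21.816) [heading=96, draw]
  RT 15: heading 96 -> 81
  -- iteration 3/4 --
  RT 72: heading 81 -> 9
  FD 6: (19.597,-21.816) -> (25.523,-20.877) [heading=9, draw]
  BK 20: (25.523,-20.877) -> (5.77,-24.006) [heading=9, draw]
  RT 15: heading 9 -> 354
  -- iteration 4/4 --
  RT 72: heading 354 -> 282
  FD 6: (5.77,-24.006) -> (7.017,-29.875) [heading=282, draw]
  BK 20: (7.017,-29.875) -> (2.859,-10.312) [heading=282, draw]
  RT 15: heading 282 -> 267
]
FD 17: (2.859,-10.312) -> (1.969,-27.289) [heading=267, draw]
FD 19: (1.969,-27.289) -> (0.975,-46.262) [heading=267, draw]
Final: pos=(0.975,-46.262), heading=267, 11 segment(s) drawn

Segment endpoints: x in {-1.839, 0.975, 1.969, 2.859, 4.153, 5.77, 7, 7.017, 17.507, 18.134, 19.597, 25.523}, y in {-46.262, -29.875, -27.289, -24.006, -21.816, -20.877, -10.312, -8.939, -8.625, -7.892, -1.925, 2}
xmin=-1.839, ymin=-46.262, xmax=25.523, ymax=2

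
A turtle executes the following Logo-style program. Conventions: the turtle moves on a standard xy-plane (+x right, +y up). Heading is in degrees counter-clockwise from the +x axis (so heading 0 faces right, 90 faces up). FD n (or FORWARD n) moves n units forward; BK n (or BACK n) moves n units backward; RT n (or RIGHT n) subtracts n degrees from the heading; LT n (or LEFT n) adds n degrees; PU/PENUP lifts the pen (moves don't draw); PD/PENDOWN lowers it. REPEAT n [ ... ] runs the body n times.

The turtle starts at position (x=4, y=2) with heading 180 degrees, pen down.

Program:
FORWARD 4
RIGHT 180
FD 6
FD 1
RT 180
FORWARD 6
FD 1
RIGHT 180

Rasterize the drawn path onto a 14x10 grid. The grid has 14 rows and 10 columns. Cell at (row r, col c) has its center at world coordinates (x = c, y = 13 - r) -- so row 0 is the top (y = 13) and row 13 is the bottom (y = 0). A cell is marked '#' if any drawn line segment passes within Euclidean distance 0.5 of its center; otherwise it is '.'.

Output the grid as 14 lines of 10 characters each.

Answer: ..........
..........
..........
..........
..........
..........
..........
..........
..........
..........
..........
########..
..........
..........

Derivation:
Segment 0: (4,2) -> (0,2)
Segment 1: (0,2) -> (6,2)
Segment 2: (6,2) -> (7,2)
Segment 3: (7,2) -> (1,2)
Segment 4: (1,2) -> (0,2)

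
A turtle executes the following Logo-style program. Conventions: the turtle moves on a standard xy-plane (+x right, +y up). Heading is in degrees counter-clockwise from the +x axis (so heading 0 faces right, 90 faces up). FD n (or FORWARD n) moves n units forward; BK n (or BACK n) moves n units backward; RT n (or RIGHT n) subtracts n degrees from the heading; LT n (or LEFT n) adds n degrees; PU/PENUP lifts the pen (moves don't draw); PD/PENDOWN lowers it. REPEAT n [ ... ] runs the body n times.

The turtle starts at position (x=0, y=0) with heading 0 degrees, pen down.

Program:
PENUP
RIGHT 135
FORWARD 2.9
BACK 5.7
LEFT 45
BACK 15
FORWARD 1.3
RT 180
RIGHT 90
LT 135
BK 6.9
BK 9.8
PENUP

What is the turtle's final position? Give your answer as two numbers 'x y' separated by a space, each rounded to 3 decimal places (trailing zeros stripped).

Executing turtle program step by step:
Start: pos=(0,0), heading=0, pen down
PU: pen up
RT 135: heading 0 -> 225
FD 2.9: (0,0) -> (-2.051,-2.051) [heading=225, move]
BK 5.7: (-2.051,-2.051) -> (1.98,1.98) [heading=225, move]
LT 45: heading 225 -> 270
BK 15: (1.98,1.98) -> (1.98,16.98) [heading=270, move]
FD 1.3: (1.98,16.98) -> (1.98,15.68) [heading=270, move]
RT 180: heading 270 -> 90
RT 90: heading 90 -> 0
LT 135: heading 0 -> 135
BK 6.9: (1.98,15.68) -> (6.859,10.801) [heading=135, move]
BK 9.8: (6.859,10.801) -> (13.789,3.871) [heading=135, move]
PU: pen up
Final: pos=(13.789,3.871), heading=135, 0 segment(s) drawn

Answer: 13.789 3.871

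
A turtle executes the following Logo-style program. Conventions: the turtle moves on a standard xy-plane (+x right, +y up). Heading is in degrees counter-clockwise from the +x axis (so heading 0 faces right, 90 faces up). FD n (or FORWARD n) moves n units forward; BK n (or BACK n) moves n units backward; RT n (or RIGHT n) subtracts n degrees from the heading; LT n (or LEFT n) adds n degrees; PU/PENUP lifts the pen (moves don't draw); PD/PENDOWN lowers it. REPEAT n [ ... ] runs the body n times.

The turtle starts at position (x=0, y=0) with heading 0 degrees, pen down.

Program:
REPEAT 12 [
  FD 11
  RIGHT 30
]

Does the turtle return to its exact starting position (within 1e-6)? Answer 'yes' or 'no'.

Executing turtle program step by step:
Start: pos=(0,0), heading=0, pen down
REPEAT 12 [
  -- iteration 1/12 --
  FD 11: (0,0) -> (11,0) [heading=0, draw]
  RT 30: heading 0 -> 330
  -- iteration 2/12 --
  FD 11: (11,0) -> (20.526,-5.5) [heading=330, draw]
  RT 30: heading 330 -> 300
  -- iteration 3/12 --
  FD 11: (20.526,-5.5) -> (26.026,-15.026) [heading=300, draw]
  RT 30: heading 300 -> 270
  -- iteration 4/12 --
  FD 11: (26.026,-15.026) -> (26.026,-26.026) [heading=270, draw]
  RT 30: heading 270 -> 240
  -- iteration 5/12 --
  FD 11: (26.026,-26.026) -> (20.526,-35.553) [heading=240, draw]
  RT 30: heading 240 -> 210
  -- iteration 6/12 --
  FD 11: (20.526,-35.553) -> (11,-41.053) [heading=210, draw]
  RT 30: heading 210 -> 180
  -- iteration 7/12 --
  FD 11: (11,-41.053) -> (0,-41.053) [heading=180, draw]
  RT 30: heading 180 -> 150
  -- iteration 8/12 --
  FD 11: (0,-41.053) -> (-9.526,-35.553) [heading=150, draw]
  RT 30: heading 150 -> 120
  -- iteration 9/12 --
  FD 11: (-9.526,-35.553) -> (-15.026,-26.026) [heading=120, draw]
  RT 30: heading 120 -> 90
  -- iteration 10/12 --
  FD 11: (-15.026,-26.026) -> (-15.026,-15.026) [heading=90, draw]
  RT 30: heading 90 -> 60
  -- iteration 11/12 --
  FD 11: (-15.026,-15.026) -> (-9.526,-5.5) [heading=60, draw]
  RT 30: heading 60 -> 30
  -- iteration 12/12 --
  FD 11: (-9.526,-5.5) -> (0,0) [heading=30, draw]
  RT 30: heading 30 -> 0
]
Final: pos=(0,0), heading=0, 12 segment(s) drawn

Start position: (0, 0)
Final position: (0, 0)
Distance = 0; < 1e-6 -> CLOSED

Answer: yes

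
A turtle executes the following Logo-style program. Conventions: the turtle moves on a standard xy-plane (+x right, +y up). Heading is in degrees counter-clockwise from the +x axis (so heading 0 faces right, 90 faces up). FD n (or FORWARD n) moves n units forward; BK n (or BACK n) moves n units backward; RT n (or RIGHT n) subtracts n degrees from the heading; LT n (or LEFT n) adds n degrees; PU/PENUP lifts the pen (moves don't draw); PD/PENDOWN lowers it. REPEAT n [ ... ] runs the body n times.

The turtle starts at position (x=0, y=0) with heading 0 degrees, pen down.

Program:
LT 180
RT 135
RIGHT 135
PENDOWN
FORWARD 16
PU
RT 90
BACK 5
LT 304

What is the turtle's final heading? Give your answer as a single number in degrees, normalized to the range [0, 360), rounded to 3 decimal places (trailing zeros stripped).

Answer: 124

Derivation:
Executing turtle program step by step:
Start: pos=(0,0), heading=0, pen down
LT 180: heading 0 -> 180
RT 135: heading 180 -> 45
RT 135: heading 45 -> 270
PD: pen down
FD 16: (0,0) -> (0,-16) [heading=270, draw]
PU: pen up
RT 90: heading 270 -> 180
BK 5: (0,-16) -> (5,-16) [heading=180, move]
LT 304: heading 180 -> 124
Final: pos=(5,-16), heading=124, 1 segment(s) drawn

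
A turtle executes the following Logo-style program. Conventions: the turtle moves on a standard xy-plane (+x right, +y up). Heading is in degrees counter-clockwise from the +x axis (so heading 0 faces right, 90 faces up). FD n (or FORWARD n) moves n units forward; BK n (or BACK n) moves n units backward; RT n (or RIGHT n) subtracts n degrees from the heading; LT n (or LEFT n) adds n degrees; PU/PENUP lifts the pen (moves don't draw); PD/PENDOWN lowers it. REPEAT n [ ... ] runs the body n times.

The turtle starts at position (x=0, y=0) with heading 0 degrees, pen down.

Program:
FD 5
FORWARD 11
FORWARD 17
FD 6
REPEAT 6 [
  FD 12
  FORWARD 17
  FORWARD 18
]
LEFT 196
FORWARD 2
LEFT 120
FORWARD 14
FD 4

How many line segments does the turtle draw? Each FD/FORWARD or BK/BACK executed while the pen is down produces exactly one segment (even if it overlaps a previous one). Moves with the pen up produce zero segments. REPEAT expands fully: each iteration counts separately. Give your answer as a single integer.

Executing turtle program step by step:
Start: pos=(0,0), heading=0, pen down
FD 5: (0,0) -> (5,0) [heading=0, draw]
FD 11: (5,0) -> (16,0) [heading=0, draw]
FD 17: (16,0) -> (33,0) [heading=0, draw]
FD 6: (33,0) -> (39,0) [heading=0, draw]
REPEAT 6 [
  -- iteration 1/6 --
  FD 12: (39,0) -> (51,0) [heading=0, draw]
  FD 17: (51,0) -> (68,0) [heading=0, draw]
  FD 18: (68,0) -> (86,0) [heading=0, draw]
  -- iteration 2/6 --
  FD 12: (86,0) -> (98,0) [heading=0, draw]
  FD 17: (98,0) -> (115,0) [heading=0, draw]
  FD 18: (115,0) -> (133,0) [heading=0, draw]
  -- iteration 3/6 --
  FD 12: (133,0) -> (145,0) [heading=0, draw]
  FD 17: (145,0) -> (162,0) [heading=0, draw]
  FD 18: (162,0) -> (180,0) [heading=0, draw]
  -- iteration 4/6 --
  FD 12: (180,0) -> (192,0) [heading=0, draw]
  FD 17: (192,0) -> (209,0) [heading=0, draw]
  FD 18: (209,0) -> (227,0) [heading=0, draw]
  -- iteration 5/6 --
  FD 12: (227,0) -> (239,0) [heading=0, draw]
  FD 17: (239,0) -> (256,0) [heading=0, draw]
  FD 18: (256,0) -> (274,0) [heading=0, draw]
  -- iteration 6/6 --
  FD 12: (274,0) -> (286,0) [heading=0, draw]
  FD 17: (286,0) -> (303,0) [heading=0, draw]
  FD 18: (303,0) -> (321,0) [heading=0, draw]
]
LT 196: heading 0 -> 196
FD 2: (321,0) -> (319.077,-0.551) [heading=196, draw]
LT 120: heading 196 -> 316
FD 14: (319.077,-0.551) -> (329.148,-10.276) [heading=316, draw]
FD 4: (329.148,-10.276) -> (332.026,-13.055) [heading=316, draw]
Final: pos=(332.026,-13.055), heading=316, 25 segment(s) drawn
Segments drawn: 25

Answer: 25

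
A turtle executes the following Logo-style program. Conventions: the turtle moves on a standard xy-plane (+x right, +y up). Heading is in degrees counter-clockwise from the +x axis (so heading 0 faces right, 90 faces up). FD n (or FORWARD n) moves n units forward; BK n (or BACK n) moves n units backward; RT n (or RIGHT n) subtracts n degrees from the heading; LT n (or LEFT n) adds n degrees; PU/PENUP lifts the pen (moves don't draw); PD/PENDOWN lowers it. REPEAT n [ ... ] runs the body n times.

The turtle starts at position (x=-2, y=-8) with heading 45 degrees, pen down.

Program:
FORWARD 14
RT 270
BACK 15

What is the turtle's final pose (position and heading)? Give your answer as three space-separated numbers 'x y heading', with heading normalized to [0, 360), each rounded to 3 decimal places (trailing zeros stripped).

Executing turtle program step by step:
Start: pos=(-2,-8), heading=45, pen down
FD 14: (-2,-8) -> (7.899,1.899) [heading=45, draw]
RT 270: heading 45 -> 135
BK 15: (7.899,1.899) -> (18.506,-8.707) [heading=135, draw]
Final: pos=(18.506,-8.707), heading=135, 2 segment(s) drawn

Answer: 18.506 -8.707 135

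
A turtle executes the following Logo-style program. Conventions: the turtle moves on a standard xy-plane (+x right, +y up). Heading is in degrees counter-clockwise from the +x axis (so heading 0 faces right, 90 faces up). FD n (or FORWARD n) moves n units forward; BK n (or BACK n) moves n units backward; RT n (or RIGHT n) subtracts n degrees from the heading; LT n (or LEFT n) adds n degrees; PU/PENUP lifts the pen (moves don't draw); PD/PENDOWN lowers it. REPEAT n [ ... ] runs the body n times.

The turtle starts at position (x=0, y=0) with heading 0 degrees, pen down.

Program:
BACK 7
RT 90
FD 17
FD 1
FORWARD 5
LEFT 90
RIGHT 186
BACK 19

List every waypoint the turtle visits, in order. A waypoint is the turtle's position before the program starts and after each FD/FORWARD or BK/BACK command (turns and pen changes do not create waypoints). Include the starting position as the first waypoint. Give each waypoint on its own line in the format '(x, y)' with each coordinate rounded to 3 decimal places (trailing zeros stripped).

Executing turtle program step by step:
Start: pos=(0,0), heading=0, pen down
BK 7: (0,0) -> (-7,0) [heading=0, draw]
RT 90: heading 0 -> 270
FD 17: (-7,0) -> (-7,-17) [heading=270, draw]
FD 1: (-7,-17) -> (-7,-18) [heading=270, draw]
FD 5: (-7,-18) -> (-7,-23) [heading=270, draw]
LT 90: heading 270 -> 0
RT 186: heading 0 -> 174
BK 19: (-7,-23) -> (11.896,-24.986) [heading=174, draw]
Final: pos=(11.896,-24.986), heading=174, 5 segment(s) drawn
Waypoints (6 total):
(0, 0)
(-7, 0)
(-7, -17)
(-7, -18)
(-7, -23)
(11.896, -24.986)

Answer: (0, 0)
(-7, 0)
(-7, -17)
(-7, -18)
(-7, -23)
(11.896, -24.986)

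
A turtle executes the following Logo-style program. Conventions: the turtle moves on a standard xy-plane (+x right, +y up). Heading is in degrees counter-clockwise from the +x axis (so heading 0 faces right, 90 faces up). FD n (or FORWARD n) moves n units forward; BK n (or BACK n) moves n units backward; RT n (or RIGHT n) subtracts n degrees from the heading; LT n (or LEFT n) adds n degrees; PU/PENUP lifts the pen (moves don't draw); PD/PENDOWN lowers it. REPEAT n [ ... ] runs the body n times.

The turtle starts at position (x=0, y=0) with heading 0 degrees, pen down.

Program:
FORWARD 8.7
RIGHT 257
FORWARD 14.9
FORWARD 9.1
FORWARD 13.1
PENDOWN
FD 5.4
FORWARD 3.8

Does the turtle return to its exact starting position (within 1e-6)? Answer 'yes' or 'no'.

Answer: no

Derivation:
Executing turtle program step by step:
Start: pos=(0,0), heading=0, pen down
FD 8.7: (0,0) -> (8.7,0) [heading=0, draw]
RT 257: heading 0 -> 103
FD 14.9: (8.7,0) -> (5.348,14.518) [heading=103, draw]
FD 9.1: (5.348,14.518) -> (3.301,23.385) [heading=103, draw]
FD 13.1: (3.301,23.385) -> (0.354,36.149) [heading=103, draw]
PD: pen down
FD 5.4: (0.354,36.149) -> (-0.86,41.411) [heading=103, draw]
FD 3.8: (-0.86,41.411) -> (-1.715,45.113) [heading=103, draw]
Final: pos=(-1.715,45.113), heading=103, 6 segment(s) drawn

Start position: (0, 0)
Final position: (-1.715, 45.113)
Distance = 45.146; >= 1e-6 -> NOT closed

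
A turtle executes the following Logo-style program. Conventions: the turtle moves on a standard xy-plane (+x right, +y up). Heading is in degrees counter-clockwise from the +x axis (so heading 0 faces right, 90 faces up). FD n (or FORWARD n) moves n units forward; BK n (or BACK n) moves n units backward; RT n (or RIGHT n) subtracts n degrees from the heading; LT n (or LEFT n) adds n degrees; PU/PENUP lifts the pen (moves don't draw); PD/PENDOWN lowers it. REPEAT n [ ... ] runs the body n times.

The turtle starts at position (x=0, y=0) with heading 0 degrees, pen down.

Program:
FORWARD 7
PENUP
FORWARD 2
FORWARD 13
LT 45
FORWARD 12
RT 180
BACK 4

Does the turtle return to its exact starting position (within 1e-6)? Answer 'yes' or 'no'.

Executing turtle program step by step:
Start: pos=(0,0), heading=0, pen down
FD 7: (0,0) -> (7,0) [heading=0, draw]
PU: pen up
FD 2: (7,0) -> (9,0) [heading=0, move]
FD 13: (9,0) -> (22,0) [heading=0, move]
LT 45: heading 0 -> 45
FD 12: (22,0) -> (30.485,8.485) [heading=45, move]
RT 180: heading 45 -> 225
BK 4: (30.485,8.485) -> (33.314,11.314) [heading=225, move]
Final: pos=(33.314,11.314), heading=225, 1 segment(s) drawn

Start position: (0, 0)
Final position: (33.314, 11.314)
Distance = 35.182; >= 1e-6 -> NOT closed

Answer: no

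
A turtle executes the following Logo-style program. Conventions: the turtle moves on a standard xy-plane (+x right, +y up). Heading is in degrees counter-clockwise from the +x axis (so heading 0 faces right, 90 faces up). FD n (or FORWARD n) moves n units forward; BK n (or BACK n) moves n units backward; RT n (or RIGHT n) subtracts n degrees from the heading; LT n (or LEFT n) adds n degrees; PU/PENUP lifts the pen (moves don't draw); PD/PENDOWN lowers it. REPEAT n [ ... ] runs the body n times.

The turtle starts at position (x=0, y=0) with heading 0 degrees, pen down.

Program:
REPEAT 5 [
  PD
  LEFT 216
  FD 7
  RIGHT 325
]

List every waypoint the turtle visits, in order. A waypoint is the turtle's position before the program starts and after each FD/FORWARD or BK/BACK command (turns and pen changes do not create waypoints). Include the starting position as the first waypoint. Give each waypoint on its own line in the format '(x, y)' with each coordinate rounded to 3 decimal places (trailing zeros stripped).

Answer: (0, 0)
(-5.663, -4.114)
(-7.71, 2.58)
(-0.714, 2.335)
(-3.223, -4.2)
(-8.585, 0.3)

Derivation:
Executing turtle program step by step:
Start: pos=(0,0), heading=0, pen down
REPEAT 5 [
  -- iteration 1/5 --
  PD: pen down
  LT 216: heading 0 -> 216
  FD 7: (0,0) -> (-5.663,-4.114) [heading=216, draw]
  RT 325: heading 216 -> 251
  -- iteration 2/5 --
  PD: pen down
  LT 216: heading 251 -> 107
  FD 7: (-5.663,-4.114) -> (-7.71,2.58) [heading=107, draw]
  RT 325: heading 107 -> 142
  -- iteration 3/5 --
  PD: pen down
  LT 216: heading 142 -> 358
  FD 7: (-7.71,2.58) -> (-0.714,2.335) [heading=358, draw]
  RT 325: heading 358 -> 33
  -- iteration 4/5 --
  PD: pen down
  LT 216: heading 33 -> 249
  FD 7: (-0.714,2.335) -> (-3.223,-4.2) [heading=249, draw]
  RT 325: heading 249 -> 284
  -- iteration 5/5 --
  PD: pen down
  LT 216: heading 284 -> 140
  FD 7: (-3.223,-4.2) -> (-8.585,0.3) [heading=140, draw]
  RT 325: heading 140 -> 175
]
Final: pos=(-8.585,0.3), heading=175, 5 segment(s) drawn
Waypoints (6 total):
(0, 0)
(-5.663, -4.114)
(-7.71, 2.58)
(-0.714, 2.335)
(-3.223, -4.2)
(-8.585, 0.3)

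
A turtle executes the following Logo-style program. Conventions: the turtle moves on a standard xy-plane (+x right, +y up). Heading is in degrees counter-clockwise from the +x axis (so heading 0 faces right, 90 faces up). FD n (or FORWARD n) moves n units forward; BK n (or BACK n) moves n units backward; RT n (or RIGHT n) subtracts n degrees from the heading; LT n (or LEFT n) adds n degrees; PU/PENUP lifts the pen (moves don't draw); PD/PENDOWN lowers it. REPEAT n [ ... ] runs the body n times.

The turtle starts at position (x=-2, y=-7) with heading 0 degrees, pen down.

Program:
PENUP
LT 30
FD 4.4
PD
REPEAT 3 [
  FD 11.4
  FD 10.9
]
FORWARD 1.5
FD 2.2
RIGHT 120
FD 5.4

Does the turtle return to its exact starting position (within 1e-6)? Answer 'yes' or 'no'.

Answer: no

Derivation:
Executing turtle program step by step:
Start: pos=(-2,-7), heading=0, pen down
PU: pen up
LT 30: heading 0 -> 30
FD 4.4: (-2,-7) -> (1.811,-4.8) [heading=30, move]
PD: pen down
REPEAT 3 [
  -- iteration 1/3 --
  FD 11.4: (1.811,-4.8) -> (11.683,0.9) [heading=30, draw]
  FD 10.9: (11.683,0.9) -> (21.123,6.35) [heading=30, draw]
  -- iteration 2/3 --
  FD 11.4: (21.123,6.35) -> (30.996,12.05) [heading=30, draw]
  FD 10.9: (30.996,12.05) -> (40.435,17.5) [heading=30, draw]
  -- iteration 3/3 --
  FD 11.4: (40.435,17.5) -> (50.308,23.2) [heading=30, draw]
  FD 10.9: (50.308,23.2) -> (59.748,28.65) [heading=30, draw]
]
FD 1.5: (59.748,28.65) -> (61.047,29.4) [heading=30, draw]
FD 2.2: (61.047,29.4) -> (62.952,30.5) [heading=30, draw]
RT 120: heading 30 -> 270
FD 5.4: (62.952,30.5) -> (62.952,25.1) [heading=270, draw]
Final: pos=(62.952,25.1), heading=270, 9 segment(s) drawn

Start position: (-2, -7)
Final position: (62.952, 25.1)
Distance = 72.451; >= 1e-6 -> NOT closed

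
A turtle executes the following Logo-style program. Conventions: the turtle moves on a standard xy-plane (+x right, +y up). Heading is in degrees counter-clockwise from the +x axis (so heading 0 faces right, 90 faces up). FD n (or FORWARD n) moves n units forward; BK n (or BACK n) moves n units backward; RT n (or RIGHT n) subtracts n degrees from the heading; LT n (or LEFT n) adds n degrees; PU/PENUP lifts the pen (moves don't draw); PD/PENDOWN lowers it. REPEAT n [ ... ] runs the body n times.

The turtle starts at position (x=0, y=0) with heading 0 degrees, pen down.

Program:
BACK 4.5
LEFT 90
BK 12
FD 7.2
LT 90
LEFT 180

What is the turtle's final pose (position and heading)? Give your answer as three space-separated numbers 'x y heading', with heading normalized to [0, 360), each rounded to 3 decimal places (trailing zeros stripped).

Answer: -4.5 -4.8 0

Derivation:
Executing turtle program step by step:
Start: pos=(0,0), heading=0, pen down
BK 4.5: (0,0) -> (-4.5,0) [heading=0, draw]
LT 90: heading 0 -> 90
BK 12: (-4.5,0) -> (-4.5,-12) [heading=90, draw]
FD 7.2: (-4.5,-12) -> (-4.5,-4.8) [heading=90, draw]
LT 90: heading 90 -> 180
LT 180: heading 180 -> 0
Final: pos=(-4.5,-4.8), heading=0, 3 segment(s) drawn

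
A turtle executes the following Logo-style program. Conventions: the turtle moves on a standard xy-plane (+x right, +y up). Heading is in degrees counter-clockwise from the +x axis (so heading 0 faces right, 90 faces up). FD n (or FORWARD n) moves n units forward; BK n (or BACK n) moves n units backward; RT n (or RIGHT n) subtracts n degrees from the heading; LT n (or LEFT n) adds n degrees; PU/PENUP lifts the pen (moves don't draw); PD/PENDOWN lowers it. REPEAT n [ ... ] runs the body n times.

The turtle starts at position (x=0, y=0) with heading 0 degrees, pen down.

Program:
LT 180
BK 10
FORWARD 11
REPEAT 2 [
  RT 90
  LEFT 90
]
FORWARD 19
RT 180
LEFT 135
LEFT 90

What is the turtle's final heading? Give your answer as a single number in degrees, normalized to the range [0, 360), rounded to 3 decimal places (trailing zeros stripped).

Executing turtle program step by step:
Start: pos=(0,0), heading=0, pen down
LT 180: heading 0 -> 180
BK 10: (0,0) -> (10,0) [heading=180, draw]
FD 11: (10,0) -> (-1,0) [heading=180, draw]
REPEAT 2 [
  -- iteration 1/2 --
  RT 90: heading 180 -> 90
  LT 90: heading 90 -> 180
  -- iteration 2/2 --
  RT 90: heading 180 -> 90
  LT 90: heading 90 -> 180
]
FD 19: (-1,0) -> (-20,0) [heading=180, draw]
RT 180: heading 180 -> 0
LT 135: heading 0 -> 135
LT 90: heading 135 -> 225
Final: pos=(-20,0), heading=225, 3 segment(s) drawn

Answer: 225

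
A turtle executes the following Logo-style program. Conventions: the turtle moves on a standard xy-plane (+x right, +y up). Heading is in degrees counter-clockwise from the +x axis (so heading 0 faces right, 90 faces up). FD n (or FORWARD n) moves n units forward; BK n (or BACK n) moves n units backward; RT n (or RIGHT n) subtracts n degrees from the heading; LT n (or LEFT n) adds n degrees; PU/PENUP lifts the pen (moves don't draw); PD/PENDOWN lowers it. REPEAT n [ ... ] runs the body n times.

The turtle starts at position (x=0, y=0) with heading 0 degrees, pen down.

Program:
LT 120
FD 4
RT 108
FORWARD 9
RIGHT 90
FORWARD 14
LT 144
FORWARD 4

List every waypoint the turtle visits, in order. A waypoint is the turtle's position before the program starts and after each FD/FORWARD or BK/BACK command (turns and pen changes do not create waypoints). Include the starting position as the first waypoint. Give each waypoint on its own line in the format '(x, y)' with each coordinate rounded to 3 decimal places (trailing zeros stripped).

Executing turtle program step by step:
Start: pos=(0,0), heading=0, pen down
LT 120: heading 0 -> 120
FD 4: (0,0) -> (-2,3.464) [heading=120, draw]
RT 108: heading 120 -> 12
FD 9: (-2,3.464) -> (6.803,5.335) [heading=12, draw]
RT 90: heading 12 -> 282
FD 14: (6.803,5.335) -> (9.714,-8.359) [heading=282, draw]
LT 144: heading 282 -> 66
FD 4: (9.714,-8.359) -> (11.341,-4.705) [heading=66, draw]
Final: pos=(11.341,-4.705), heading=66, 4 segment(s) drawn
Waypoints (5 total):
(0, 0)
(-2, 3.464)
(6.803, 5.335)
(9.714, -8.359)
(11.341, -4.705)

Answer: (0, 0)
(-2, 3.464)
(6.803, 5.335)
(9.714, -8.359)
(11.341, -4.705)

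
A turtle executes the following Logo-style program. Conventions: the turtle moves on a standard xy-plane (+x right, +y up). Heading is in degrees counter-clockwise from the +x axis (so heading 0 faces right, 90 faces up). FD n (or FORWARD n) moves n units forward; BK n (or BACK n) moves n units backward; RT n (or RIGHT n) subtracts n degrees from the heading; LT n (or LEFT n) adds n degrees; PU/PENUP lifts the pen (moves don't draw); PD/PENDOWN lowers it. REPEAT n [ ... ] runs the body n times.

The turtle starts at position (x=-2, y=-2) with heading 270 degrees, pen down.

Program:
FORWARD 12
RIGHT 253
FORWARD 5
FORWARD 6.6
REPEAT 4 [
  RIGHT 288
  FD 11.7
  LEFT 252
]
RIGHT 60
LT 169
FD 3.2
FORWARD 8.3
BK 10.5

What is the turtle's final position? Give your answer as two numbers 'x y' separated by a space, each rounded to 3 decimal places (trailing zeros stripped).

Answer: 39.541 9.736

Derivation:
Executing turtle program step by step:
Start: pos=(-2,-2), heading=270, pen down
FD 12: (-2,-2) -> (-2,-14) [heading=270, draw]
RT 253: heading 270 -> 17
FD 5: (-2,-14) -> (2.782,-12.538) [heading=17, draw]
FD 6.6: (2.782,-12.538) -> (9.093,-10.608) [heading=17, draw]
REPEAT 4 [
  -- iteration 1/4 --
  RT 288: heading 17 -> 89
  FD 11.7: (9.093,-10.608) -> (9.297,1.09) [heading=89, draw]
  LT 252: heading 89 -> 341
  -- iteration 2/4 --
  RT 288: heading 341 -> 53
  FD 11.7: (9.297,1.09) -> (16.339,10.434) [heading=53, draw]
  LT 252: heading 53 -> 305
  -- iteration 3/4 --
  RT 288: heading 305 -> 17
  FD 11.7: (16.339,10.434) -> (27.527,13.855) [heading=17, draw]
  LT 252: heading 17 -> 269
  -- iteration 4/4 --
  RT 288: heading 269 -> 341
  FD 11.7: (27.527,13.855) -> (38.59,10.045) [heading=341, draw]
  LT 252: heading 341 -> 233
]
RT 60: heading 233 -> 173
LT 169: heading 173 -> 342
FD 3.2: (38.59,10.045) -> (41.633,9.057) [heading=342, draw]
FD 8.3: (41.633,9.057) -> (49.527,6.492) [heading=342, draw]
BK 10.5: (49.527,6.492) -> (39.541,9.736) [heading=342, draw]
Final: pos=(39.541,9.736), heading=342, 10 segment(s) drawn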